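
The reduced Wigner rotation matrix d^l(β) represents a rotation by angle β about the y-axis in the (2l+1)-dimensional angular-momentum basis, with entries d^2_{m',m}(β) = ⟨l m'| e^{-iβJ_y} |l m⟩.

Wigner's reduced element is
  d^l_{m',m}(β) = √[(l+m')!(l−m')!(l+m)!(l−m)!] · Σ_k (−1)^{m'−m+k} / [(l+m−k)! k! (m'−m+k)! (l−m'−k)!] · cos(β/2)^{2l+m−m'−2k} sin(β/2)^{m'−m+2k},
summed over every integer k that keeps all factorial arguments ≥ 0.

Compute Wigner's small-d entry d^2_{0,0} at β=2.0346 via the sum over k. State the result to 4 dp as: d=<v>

d=-0.1998

d^2_{0,0}(β=2.0346) via Wigner's sum:
With c≡cos(β/2)=0.525665 and s≡sin(β/2)=0.850692, N=[2·2·2·2]^{1/2}=4.000000
k∈{0,1,2} keeps every argument non-negative
  k=0: (−1)^0·4.0000/(4)·0.5257^4·0.8507^0 = +0.076355
  k=1: (−1)^1·4.0000/(1)·0.5257^2·0.8507^2 = -0.799875
  k=2: (−1)^2·4.0000/(4)·0.5257^0·0.8507^4 = +0.523708
d^2_{0,0}(2.0346) = +0.076355 -0.799875 +0.523708 = -0.199813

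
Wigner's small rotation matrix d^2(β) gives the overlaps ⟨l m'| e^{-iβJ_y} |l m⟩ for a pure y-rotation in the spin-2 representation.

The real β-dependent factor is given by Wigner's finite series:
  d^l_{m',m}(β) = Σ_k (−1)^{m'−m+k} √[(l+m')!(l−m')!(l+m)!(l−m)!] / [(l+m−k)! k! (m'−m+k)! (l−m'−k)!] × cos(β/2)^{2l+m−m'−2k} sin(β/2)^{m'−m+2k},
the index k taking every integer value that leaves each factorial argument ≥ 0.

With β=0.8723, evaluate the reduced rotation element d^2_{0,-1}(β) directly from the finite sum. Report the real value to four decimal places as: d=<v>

d^2_{0,-1}(β=0.8723) via Wigner's sum:
Half-angle: c=0.906385, s=0.422453. N=√(2·2·1·6)=4.898979
Admissible k: 0..1 (factorial args all ≥0)
  k=0: (−1)^1·4.8990/(2)·0.9064^3·0.4225^1 = -0.770534
  k=1: (−1)^2·4.8990/(2)·0.9064^1·0.4225^3 = +0.167388
d^2_{0,-1}(0.8723) = -0.770534 +0.167388 = -0.603147

d=-0.6031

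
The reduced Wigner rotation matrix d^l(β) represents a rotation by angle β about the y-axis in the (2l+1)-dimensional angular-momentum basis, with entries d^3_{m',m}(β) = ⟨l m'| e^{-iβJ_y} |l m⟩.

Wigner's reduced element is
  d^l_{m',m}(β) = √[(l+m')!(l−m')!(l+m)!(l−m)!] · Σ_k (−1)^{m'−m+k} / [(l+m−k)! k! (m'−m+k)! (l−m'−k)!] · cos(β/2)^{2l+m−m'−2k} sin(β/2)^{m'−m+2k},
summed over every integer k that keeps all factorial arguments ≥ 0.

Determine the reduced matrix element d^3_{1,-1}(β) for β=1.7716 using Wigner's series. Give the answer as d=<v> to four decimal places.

d=-0.3595

d^3_{1,-1}(β=1.7716) via Wigner's sum:
Half-angle: c=0.632670, s=0.774421. N=√(24·2·2·24)=48.000000
k∈{0,1,2} keeps every argument non-negative
  k=0: (−1)^2·48.0000/(8)·0.6327^4·0.7744^2 = +0.576521
  k=1: (−1)^3·48.0000/(6)·0.6327^2·0.7744^4 = -1.151739
  k=2: (−1)^4·48.0000/(48)·0.6327^0·0.7744^6 = +0.215707
d^3_{1,-1}(1.7716) = +0.576521 -1.151739 +0.215707 = -0.359511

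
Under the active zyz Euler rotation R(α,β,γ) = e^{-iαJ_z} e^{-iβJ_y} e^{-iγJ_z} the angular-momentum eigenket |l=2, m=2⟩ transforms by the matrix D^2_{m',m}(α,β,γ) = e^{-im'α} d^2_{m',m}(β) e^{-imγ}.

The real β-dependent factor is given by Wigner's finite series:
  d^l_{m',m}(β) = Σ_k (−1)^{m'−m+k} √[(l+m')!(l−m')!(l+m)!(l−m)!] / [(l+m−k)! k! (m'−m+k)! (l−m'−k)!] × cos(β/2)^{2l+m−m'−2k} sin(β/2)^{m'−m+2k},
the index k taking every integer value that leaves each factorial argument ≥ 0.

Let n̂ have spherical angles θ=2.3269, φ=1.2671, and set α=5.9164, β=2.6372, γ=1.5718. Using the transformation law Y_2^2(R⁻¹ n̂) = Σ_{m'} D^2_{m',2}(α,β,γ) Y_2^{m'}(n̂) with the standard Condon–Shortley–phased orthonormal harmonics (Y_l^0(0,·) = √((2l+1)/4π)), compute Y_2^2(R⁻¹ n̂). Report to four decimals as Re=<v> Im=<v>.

Need the full column D^2_{m',2} for m'=−2..2 at α=5.9164, β=2.6372, γ=1.5718.
cos(β/2)=0.249531, sin(β/2)=0.968367
d^2_{-2,2}: single k=4 term ⇒ +0.879345;  D = -0.651984+0.590055i
d^2_{-1,2}: single k=3 term ⇒ +0.453184;  D = -0.422714+0.163368i
d^2_{0,2}: single k=2 term ⇒ +0.143023;  D = -0.143023+0.000287i
d^2_{1,2}: single k=1 term ⇒ +0.030092;  D = -0.028112-0.010735i
d^2_{2,2}: single k=0 term ⇒ +0.003877;  D = -0.002885-0.002590i
Y_2^{m'}(θ=2.3269,φ=1.2671) and Σ D·Y over m':
  (-0.6520+0.5901i)·(-0.1679-0.1167i)  (-0.4227+0.1634i)·(-0.1153+0.3680i)  (-0.1430+0.0003i)·(+0.1300+0.0000i)  (-0.0281-0.0107i)·(+0.1153+0.3680i)  (-0.0029-0.0026i)·(-0.1679+0.1167i)
Y_2^2(R⁻¹ n̂) = +0.149839-0.208811i

Re=0.1498 Im=-0.2088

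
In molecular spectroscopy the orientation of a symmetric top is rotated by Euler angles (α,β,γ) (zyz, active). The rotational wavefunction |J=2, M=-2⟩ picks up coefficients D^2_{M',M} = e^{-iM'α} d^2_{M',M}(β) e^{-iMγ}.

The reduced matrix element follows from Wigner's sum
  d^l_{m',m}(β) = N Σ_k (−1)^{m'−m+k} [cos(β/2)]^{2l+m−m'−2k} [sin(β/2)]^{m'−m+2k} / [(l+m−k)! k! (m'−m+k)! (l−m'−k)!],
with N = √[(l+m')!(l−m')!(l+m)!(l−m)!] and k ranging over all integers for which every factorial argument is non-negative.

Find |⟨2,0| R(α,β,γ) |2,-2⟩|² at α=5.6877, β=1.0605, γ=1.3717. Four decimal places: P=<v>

P=0.2174

D^2_{0,-2}(5.6877,1.0605,1.3717) = e^{-i·0·5.6877}·d^2_{0,-2}(1.0605)·e^{-i·-2·1.3717}. Compute d first:
Half-angle: c=0.862681, s=0.505749. N=√(2·2·1·24)=9.797959
k∈{0} keeps every argument non-negative
  k=0: (−1)^2·9.7980/(4)·0.8627^2·0.5057^2 = +0.466279
d^2_{0,-2}(1.0605) = +0.466279
|D^2_{0,-2}|² = |d^2_{0,-2}(β)|² = (+0.466279)² = 0.217416 (the z-rotation phases have unit modulus)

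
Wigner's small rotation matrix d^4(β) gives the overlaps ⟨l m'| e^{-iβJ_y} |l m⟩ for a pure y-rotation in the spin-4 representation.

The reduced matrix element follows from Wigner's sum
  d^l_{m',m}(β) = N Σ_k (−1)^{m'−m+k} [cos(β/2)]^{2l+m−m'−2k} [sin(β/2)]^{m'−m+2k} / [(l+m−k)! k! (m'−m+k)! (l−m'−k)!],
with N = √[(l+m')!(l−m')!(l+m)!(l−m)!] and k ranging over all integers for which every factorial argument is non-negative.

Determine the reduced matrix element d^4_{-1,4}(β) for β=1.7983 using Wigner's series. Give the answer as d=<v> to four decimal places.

d^4_{-1,4}(β=1.7983) via Wigner's sum:
c=cos(1.7983/2)=0.622276, s=sin(1.7983/2)=0.782798; N=√[6·120·40320·1]=5387.986637
k∈{5} keeps every argument non-negative
  k=5: (−1)^0·5387.9866/(720)·0.6223^3·0.7828^5 = +0.530019
d^4_{-1,4}(1.7983) = +0.530019

d=0.5300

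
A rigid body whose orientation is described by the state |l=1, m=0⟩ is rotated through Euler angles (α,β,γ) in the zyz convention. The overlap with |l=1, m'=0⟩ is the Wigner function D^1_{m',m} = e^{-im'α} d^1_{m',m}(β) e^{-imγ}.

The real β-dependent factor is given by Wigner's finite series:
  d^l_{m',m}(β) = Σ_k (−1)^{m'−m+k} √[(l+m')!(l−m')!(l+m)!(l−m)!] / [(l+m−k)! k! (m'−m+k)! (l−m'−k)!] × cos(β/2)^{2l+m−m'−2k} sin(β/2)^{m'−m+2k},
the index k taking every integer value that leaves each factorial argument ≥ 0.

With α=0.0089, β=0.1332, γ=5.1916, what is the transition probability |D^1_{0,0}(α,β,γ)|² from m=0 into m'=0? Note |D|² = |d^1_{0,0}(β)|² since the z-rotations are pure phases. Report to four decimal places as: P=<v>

P=0.9824

D^1_{0,0}(0.0089,0.1332,5.1916) = e^{-i·0·0.0089}·d^1_{0,0}(0.1332)·e^{-i·0·5.1916}. Compute d first:
With c≡cos(β/2)=0.997783 and s≡sin(β/2)=0.066551, N=[1·1·1·1]^{1/2}=1.000000
k∈{0,1} keeps every argument non-negative
  k=0: (−1)^0·1.0000/(1)·0.9978^2·0.0666^0 = +0.995571
  k=1: (−1)^1·1.0000/(1)·0.9978^0·0.0666^2 = -0.004429
d^1_{0,0}(0.1332) = +0.995571 -0.004429 = +0.991142
|D^1_{0,0}|² = |d^1_{0,0}(β)|² = (+0.991142)² = 0.982362 (the z-rotation phases have unit modulus)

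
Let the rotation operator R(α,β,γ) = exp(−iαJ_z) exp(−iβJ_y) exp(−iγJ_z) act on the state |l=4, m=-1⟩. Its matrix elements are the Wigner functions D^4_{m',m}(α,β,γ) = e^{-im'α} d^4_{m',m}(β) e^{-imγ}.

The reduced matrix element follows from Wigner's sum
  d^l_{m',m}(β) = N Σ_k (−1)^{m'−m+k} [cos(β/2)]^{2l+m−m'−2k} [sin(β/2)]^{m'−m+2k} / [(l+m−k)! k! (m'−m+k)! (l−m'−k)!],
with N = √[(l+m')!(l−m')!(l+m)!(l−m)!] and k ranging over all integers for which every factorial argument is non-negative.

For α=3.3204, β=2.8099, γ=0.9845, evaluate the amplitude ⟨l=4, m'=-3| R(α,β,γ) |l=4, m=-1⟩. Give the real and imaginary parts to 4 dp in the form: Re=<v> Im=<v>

Re=0.0005 Im=0.0091

First d^4_{-3,-1}(β=2.8099), then the phase factors e^{-i(-3)α} and e^{-i(-1)γ}:
c=cos(2.8099/2)=0.165087, s=sin(2.8099/2)=0.986279; N=√[1·5040·6·120]=1904.940944
Admissible k: 2..3 (factorial args all ≥0)
  k=2: (−1)^0·1904.9409/(240)·0.1651^6·0.9863^2 = +0.000156
  k=3: (−1)^1·1904.9409/(144)·0.1651^4·0.9863^4 = -0.009298
d^4_{-3,-1}(2.8099) = +0.000156 -0.009298 = -0.009141
D = (-0.859543-0.511064i)·(-0.009141)·(+0.553280+0.832996i) = +0.000456+0.009130i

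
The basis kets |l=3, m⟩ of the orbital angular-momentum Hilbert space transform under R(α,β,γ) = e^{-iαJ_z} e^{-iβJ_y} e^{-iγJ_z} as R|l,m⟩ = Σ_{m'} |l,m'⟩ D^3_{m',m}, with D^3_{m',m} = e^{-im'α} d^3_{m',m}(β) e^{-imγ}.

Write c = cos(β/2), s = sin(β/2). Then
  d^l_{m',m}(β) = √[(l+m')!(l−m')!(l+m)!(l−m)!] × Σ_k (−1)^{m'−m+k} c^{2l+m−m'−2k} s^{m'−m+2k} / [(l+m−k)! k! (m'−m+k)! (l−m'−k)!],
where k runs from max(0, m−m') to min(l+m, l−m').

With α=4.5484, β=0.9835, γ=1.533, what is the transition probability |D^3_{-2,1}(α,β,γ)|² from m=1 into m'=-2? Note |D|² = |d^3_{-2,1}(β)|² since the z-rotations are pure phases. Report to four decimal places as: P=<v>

P=0.1526

D^3_{-2,1}(4.5484,0.9835,1.533) = e^{-i·-2·4.5484}·d^3_{-2,1}(0.9835)·e^{-i·1·1.533}. Compute d first:
c=cos(0.9835/2)=0.881508, s=sin(0.9835/2)=0.472169; N=√[1·120·24·2]=75.894664
k∈{3,4} keeps every argument non-negative
  k=3: (−1)^0·75.8947/(12)·0.8815^3·0.4722^3 = +0.456039
  k=4: (−1)^1·75.8947/(24)·0.8815^1·0.4722^5 = -0.065421
d^3_{-2,1}(0.9835) = +0.456039 -0.065421 = +0.390618
|D^3_{-2,1}|² = |d^3_{-2,1}(β)|² = (+0.390618)² = 0.152583 (the z-rotation phases have unit modulus)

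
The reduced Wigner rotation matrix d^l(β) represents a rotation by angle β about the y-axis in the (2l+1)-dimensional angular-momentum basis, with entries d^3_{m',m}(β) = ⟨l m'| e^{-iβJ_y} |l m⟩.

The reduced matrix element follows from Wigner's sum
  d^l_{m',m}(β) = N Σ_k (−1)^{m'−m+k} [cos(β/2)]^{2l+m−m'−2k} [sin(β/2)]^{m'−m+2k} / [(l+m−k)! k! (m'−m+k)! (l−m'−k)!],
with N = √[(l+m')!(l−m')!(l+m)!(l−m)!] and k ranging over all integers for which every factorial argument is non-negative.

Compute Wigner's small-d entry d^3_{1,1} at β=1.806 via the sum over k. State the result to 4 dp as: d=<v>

d^3_{1,1}(β=1.806) via Wigner's sum:
c=cos(1.806/2)=0.619257, s=sin(1.806/2)=0.785188; N=√[24·2·24·2]=48.000000
k∈{0,1,2} keeps every argument non-negative
  k=0: (−1)^0·48.0000/(48)·0.6193^6·0.7852^0 = +0.056393
  k=1: (−1)^1·48.0000/(6)·0.6193^4·0.7852^2 = -0.725307
  k=2: (−1)^2·48.0000/(8)·0.6193^2·0.7852^4 = +0.874558
d^3_{1,1}(1.806) = +0.056393 -0.725307 +0.874558 = +0.205644

d=0.2056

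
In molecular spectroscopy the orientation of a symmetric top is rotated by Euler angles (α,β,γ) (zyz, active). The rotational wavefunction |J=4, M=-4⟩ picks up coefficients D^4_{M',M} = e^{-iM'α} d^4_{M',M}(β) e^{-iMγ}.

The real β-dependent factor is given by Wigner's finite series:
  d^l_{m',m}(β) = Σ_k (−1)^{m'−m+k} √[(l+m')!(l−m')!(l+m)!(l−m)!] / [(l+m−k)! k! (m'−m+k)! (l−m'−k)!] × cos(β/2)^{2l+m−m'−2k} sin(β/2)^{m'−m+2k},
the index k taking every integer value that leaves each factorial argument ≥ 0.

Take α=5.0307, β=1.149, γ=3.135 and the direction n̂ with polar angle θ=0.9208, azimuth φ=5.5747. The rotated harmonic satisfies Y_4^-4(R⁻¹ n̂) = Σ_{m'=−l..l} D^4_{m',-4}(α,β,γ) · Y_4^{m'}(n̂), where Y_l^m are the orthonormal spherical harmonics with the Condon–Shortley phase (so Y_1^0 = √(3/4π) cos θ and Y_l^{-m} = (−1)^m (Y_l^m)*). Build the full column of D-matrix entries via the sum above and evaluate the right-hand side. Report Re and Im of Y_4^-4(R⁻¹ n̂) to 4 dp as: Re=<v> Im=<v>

Need the full column D^4_{m',-4} for m'=−4..4 at α=5.0307, β=1.149, γ=3.135.
cos(β/2)=0.839464, sin(β/2)=0.543415
d^4_{-4,-4}: single k=0 term ⇒ +0.246614;  D = +0.078494+0.233788i
d^4_{-3,-4}: single k=0 term ⇒ -0.451535;  D = +0.361571-0.270463i
d^4_{-2,-4}: single k=0 term ⇒ +0.546834;  D = -0.448132-0.313376i
d^4_{-1,-4}: single k=0 term ⇒ -0.500610;  D = -0.144081+0.479428i
d^4_{0,-4}: single k=0 term ⇒ +0.362313;  D = +0.362187-0.009553i
d^4_{1,-4}: single k=0 term ⇒ -0.209778;  D = -0.070883-0.197439i
d^4_{2,-4}: single k=0 term ⇒ +0.096023;  D = -0.075681+0.059100i
d^4_{3,-4}: single k=0 term ⇒ -0.033225;  D = +0.027618+0.018471i
d^4_{4,-4}: single k=0 term ⇒ +0.007604;  D = +0.002037-0.007326i
Y_4^{m'}(θ=0.9208,φ=5.5747) and Σ D·Y over m':
  (+0.0785+0.2338i)·(-0.1694+0.0538i)  (+0.3616-0.2705i)·(-0.2013+0.3249i)  (-0.4481-0.3134i)·(+0.0508+0.3276i)  (-0.1441+0.4794i)·(-0.0755-0.0647i)  (+0.3622-0.0096i)·(-0.3483+0.0000i)  (-0.0709-0.1974i)·(+0.0755-0.0647i)  (-0.0757+0.0591i)·(+0.0508-0.3276i)  (+0.0276+0.0185i)·(+0.2013+0.3249i)  (+0.0020-0.0073i)·(-0.1694-0.0538i)
Y_4^-4(R⁻¹ n̂) = -0.018933-0.018459i

Re=-0.0189 Im=-0.0185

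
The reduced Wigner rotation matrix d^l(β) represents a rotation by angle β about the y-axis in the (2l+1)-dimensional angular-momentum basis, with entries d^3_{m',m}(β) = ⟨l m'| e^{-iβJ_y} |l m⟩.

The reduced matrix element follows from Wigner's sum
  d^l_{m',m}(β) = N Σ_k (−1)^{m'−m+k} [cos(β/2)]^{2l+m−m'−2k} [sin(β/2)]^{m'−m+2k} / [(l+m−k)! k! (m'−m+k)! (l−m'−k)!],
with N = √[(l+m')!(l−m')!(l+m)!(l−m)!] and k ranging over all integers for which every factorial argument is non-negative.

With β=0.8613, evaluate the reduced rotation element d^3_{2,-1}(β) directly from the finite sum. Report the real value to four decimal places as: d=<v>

d^3_{2,-1}(β=0.8613) via Wigner's sum:
With c≡cos(β/2)=0.908695 and s≡sin(β/2)=0.417462, N=[120·1·2·24]^{1/2}=75.894664
Admissible k: 0..1 (factorial args all ≥0)
  k=0: (−1)^3·75.8947/(12)·0.9087^3·0.4175^3 = -0.345250
  k=1: (−1)^4·75.8947/(24)·0.9087^1·0.4175^5 = +0.036433
d^3_{2,-1}(0.8613) = -0.345250 +0.036433 = -0.308816

d=-0.3088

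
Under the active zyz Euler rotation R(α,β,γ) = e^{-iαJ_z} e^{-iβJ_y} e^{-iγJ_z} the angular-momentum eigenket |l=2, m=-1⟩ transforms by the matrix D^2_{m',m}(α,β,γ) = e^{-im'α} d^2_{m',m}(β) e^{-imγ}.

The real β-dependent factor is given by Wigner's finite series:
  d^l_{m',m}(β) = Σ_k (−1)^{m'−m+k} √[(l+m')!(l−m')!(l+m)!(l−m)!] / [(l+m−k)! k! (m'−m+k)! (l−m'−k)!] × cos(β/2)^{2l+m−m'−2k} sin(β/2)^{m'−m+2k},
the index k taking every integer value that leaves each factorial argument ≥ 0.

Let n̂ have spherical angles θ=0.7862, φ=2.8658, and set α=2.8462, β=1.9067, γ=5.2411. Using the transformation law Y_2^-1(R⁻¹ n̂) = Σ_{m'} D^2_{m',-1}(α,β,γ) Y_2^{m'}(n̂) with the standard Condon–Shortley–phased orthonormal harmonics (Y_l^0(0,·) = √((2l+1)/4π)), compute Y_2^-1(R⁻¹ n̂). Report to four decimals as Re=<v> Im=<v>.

Need the full column D^2_{m',-1} for m'=−2..2 at α=2.8462, β=1.9067, γ=5.2411.
cos(β/2)=0.578955, sin(β/2)=0.815360
d^2_{-2,-1}: single k=1 term ⇒ +0.316456;  D = -0.019631-0.315847i
d^2_{-1,-1}: k∈[0..1] ⇒ +0.112352 -0.668512 = -0.556160;  D = +0.128588-0.541091i
d^2_{0,-1}: k∈[0..1] ⇒ -0.387578 +0.768719 = +0.381142;  D = +0.192256-0.329100i
d^2_{1,-1}: k∈[0..1] ⇒ +0.668512 -0.441974 = +0.226538;  D = -0.166265+0.153868i
d^2_{2,-1}: single k=0 term ⇒ -0.627657;  D = -0.564816+0.273744i
Y_2^{m'}(θ=0.7862,φ=2.8658) and Σ D·Y over m':
  (-0.0196-0.3158i)·(+0.1648+0.1014i)  (+0.1286-0.5411i)·(-0.3717-0.1052i)  (+0.1923-0.3291i)·(+0.1569+0.0000i)  (-0.1663+0.1539i)·(+0.3717-0.1052i)  (-0.5648+0.2737i)·(+0.1648-0.1014i)
Y_2^-1(R⁻¹ n̂) = -0.156672+0.258945i

Re=-0.1567 Im=0.2589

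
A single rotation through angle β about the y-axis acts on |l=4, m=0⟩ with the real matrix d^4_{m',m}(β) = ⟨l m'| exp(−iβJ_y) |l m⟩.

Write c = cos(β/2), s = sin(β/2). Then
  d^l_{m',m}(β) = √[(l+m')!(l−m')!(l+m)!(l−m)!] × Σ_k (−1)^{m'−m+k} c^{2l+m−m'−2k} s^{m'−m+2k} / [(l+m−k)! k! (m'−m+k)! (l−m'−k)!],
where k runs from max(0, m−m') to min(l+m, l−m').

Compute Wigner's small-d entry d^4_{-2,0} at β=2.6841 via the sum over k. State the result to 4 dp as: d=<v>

d=0.3574

d^4_{-2,0}(β=2.6841) via Wigner's sum:
With c≡cos(β/2)=0.226757 and s≡sin(β/2)=0.973951, N=[2·720·24·24]^{1/2}=910.735966
k∈{2,3,4} keeps every argument non-negative
  k=2: (−1)^0·910.7360/(96)·0.2268^6·0.9740^2 = +0.001223
  k=3: (−1)^1·910.7360/(36)·0.2268^4·0.9740^4 = -0.060184
  k=4: (−1)^2·910.7360/(96)·0.2268^2·0.9740^6 = +0.416356
d^4_{-2,0}(2.6841) = +0.001223 -0.060184 +0.416356 = +0.357396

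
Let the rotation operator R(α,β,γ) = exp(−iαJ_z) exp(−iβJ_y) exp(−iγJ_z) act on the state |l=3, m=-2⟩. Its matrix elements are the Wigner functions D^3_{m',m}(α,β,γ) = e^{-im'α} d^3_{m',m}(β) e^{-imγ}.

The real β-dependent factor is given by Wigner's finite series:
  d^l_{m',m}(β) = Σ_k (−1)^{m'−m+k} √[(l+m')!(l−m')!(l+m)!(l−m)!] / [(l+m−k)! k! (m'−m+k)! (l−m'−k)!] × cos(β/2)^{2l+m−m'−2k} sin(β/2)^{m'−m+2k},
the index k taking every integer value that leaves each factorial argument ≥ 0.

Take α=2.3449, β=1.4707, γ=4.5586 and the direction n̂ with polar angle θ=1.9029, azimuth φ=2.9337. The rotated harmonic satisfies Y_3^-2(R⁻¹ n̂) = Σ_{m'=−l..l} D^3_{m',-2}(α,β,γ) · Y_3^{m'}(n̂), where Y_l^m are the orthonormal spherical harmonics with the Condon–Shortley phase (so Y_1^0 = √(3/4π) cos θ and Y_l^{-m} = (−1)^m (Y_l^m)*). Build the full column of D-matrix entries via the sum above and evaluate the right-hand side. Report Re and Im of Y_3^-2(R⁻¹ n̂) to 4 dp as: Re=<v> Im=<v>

Need the full column D^3_{m',-2} for m'=−3..3 at α=2.3449, β=1.4707, γ=4.5586.
cos(β/2)=0.741596, sin(β/2)=0.670847
d^3_{-3,-2}: single k=1 term ⇒ +0.368583;  D = -0.332856-0.158306i
d^3_{-2,-2}: k∈[0..1] ⇒ +0.166343 -0.680591 = -0.514248;  D = -0.166720-0.486473i
d^3_{-1,-2}: k∈[0..1] ⇒ -0.475839 +0.778757 = +0.302918;  D = +0.136248-0.270547i
d^3_{0,-2}: k∈[0..1] ⇒ +0.745550 -0.610083 = +0.135467;  D = -0.129110+0.041013i
d^3_{1,-2}: k∈[0..1] ⇒ -0.778757 +0.318628 = -0.460129;  D = -0.406179-0.216189i
d^3_{2,-2}: k∈[0..1] ⇒ +0.556927 -0.091146 = +0.465780;  D = -0.130953-0.446993i
d^3_{3,-2}: single k=0 term ⇒ -0.246808;  D = +0.120853-0.215195i
Y_3^{m'}(θ=1.9029,φ=2.9337) and Σ D·Y over m':
  (-0.3329-0.1583i)·(-0.2861-0.2059i)  (-0.1667-0.4865i)·(-0.2724-0.1203i)  (+0.1362-0.2705i)·(+0.1401+0.0295i)  (-0.1291+0.0410i)·(+0.3003+0.0000i)  (-0.4062-0.2162i)·(-0.1401+0.0295i)  (-0.1310-0.4470i)·(-0.2724+0.1203i)  (+0.1209-0.2152i)·(+0.2861-0.2059i)
Y_3^-2(R⁻¹ n̂) = +0.180847+0.282684i

Re=0.1808 Im=0.2827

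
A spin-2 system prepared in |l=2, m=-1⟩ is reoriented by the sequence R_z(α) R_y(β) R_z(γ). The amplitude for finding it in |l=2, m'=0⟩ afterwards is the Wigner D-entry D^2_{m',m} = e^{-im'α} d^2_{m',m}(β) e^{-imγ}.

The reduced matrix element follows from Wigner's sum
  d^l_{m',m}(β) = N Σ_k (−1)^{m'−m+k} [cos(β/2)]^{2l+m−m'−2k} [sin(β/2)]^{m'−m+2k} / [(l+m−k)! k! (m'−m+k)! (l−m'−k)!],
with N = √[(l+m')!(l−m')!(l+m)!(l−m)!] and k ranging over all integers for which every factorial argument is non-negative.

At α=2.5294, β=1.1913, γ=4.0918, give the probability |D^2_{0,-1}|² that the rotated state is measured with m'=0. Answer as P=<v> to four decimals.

P=0.1776

Split into d^2_{0,-1}(β=1.1913) × two z-phases.
c=cos(1.1913/2)=0.827784, s=sin(1.1913/2)=0.561047; N=√[2·2·1·6]=4.898979
The bounds max(0,m−m')=0 and min(l+m,l−m')=1 give 2 terms
  k=0: (−1)^1·4.8990/(2)·0.8278^3·0.5610^1 = -0.779518
  k=1: (−1)^2·4.8990/(2)·0.8278^1·0.5610^3 = +0.358088
d^2_{0,-1}(1.1913) = -0.779518 +0.358088 = -0.421429
|D^2_{0,-1}|² = |d^2_{0,-1}(β)|² = (-0.421429)² = 0.177603 (the z-rotation phases have unit modulus)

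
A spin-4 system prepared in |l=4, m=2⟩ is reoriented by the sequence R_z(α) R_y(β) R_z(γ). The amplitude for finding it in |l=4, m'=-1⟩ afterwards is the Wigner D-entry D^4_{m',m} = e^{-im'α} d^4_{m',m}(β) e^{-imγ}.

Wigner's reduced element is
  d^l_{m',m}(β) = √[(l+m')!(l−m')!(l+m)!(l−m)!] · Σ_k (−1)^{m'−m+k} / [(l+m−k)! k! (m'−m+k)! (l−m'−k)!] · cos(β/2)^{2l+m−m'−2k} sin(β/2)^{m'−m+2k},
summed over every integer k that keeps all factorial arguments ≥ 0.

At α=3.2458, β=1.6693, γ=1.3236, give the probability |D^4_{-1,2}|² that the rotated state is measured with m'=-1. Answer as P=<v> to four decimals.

P=0.0900

First d^4_{-1,2}(β=1.6693), then the phase factors e^{-i(-1)α} and e^{-i(2)γ}:
c=cos(1.6693/2)=0.671437, s=sin(1.6693/2)=0.741062; N=√[6·120·720·2]=1018.233765
The bounds max(0,m−m')=3 and min(l+m,l−m')=5 give 3 terms
  k=3: (−1)^0·1018.2338/(72)·0.6714^5·0.7411^3 = +0.785425
  k=4: (−1)^1·1018.2338/(48)·0.6714^3·0.7411^5 = -1.435138
  k=5: (−1)^2·1018.2338/(240)·0.6714^1·0.7411^7 = +0.349640
d^4_{-1,2}(1.6693) = +0.785425 -1.435138 +0.349640 = -0.300073
|D^4_{-1,2}|² = |d^4_{-1,2}(β)|² = (-0.300073)² = 0.090044 (the z-rotation phases have unit modulus)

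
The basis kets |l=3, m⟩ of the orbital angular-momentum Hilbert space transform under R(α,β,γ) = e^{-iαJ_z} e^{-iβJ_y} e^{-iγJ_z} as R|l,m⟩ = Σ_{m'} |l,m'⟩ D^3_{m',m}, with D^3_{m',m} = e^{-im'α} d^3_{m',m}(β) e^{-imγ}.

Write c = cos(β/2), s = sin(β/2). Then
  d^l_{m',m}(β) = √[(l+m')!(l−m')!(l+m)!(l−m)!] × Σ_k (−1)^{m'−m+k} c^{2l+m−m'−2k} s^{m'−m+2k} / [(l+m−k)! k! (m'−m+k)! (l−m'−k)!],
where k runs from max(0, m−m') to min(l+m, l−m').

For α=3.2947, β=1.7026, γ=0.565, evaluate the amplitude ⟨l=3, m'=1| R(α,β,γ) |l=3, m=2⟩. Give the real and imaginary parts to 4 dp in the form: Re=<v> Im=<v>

Re=0.1346 Im=-0.4550

Split into d^3_{1,2}(β=1.7026) × two z-phases.
Half-angle: c=0.659006, s=0.752138. N=√(24·2·120·1)=75.894664
Admissible k: 1..2 (factorial args all ≥0)
  k=1: (−1)^0·75.8947/(24)·0.6590^5·0.7521^1 = +0.295627
  k=2: (−1)^1·75.8947/(12)·0.6590^3·0.7521^3 = -0.770176
d^3_{1,2}(1.7026) = +0.295627 -0.770176 = -0.474549
D = (-0.988302+0.152510i)·(-0.474549)·(+0.426660-0.904412i) = +0.134647-0.455046i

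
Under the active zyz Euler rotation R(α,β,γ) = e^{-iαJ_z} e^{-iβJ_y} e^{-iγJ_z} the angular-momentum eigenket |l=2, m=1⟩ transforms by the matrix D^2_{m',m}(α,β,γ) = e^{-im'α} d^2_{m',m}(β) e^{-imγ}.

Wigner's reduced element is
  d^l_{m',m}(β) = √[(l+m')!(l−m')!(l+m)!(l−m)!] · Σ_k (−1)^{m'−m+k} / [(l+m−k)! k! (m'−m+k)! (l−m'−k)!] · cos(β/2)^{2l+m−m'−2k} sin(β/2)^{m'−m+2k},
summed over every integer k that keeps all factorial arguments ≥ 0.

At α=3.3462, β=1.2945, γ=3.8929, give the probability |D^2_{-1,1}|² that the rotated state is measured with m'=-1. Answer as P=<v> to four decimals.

First d^2_{-1,1}(β=1.2945), then the phase factors e^{-i(-1)α} and e^{-i(1)γ}:
With c≡cos(β/2)=0.797745 and s≡sin(β/2)=0.602995, N=[1·6·6·1]^{1/2}=6.000000
The bounds max(0,m−m')=2 and min(l+m,l−m')=3 give 2 terms
  k=2: (−1)^0·6.0000/(2)·0.7977^2·0.6030^2 = +0.694187
  k=3: (−1)^1·6.0000/(6)·0.7977^0·0.6030^4 = -0.132207
d^2_{-1,1}(1.2945) = +0.694187 -0.132207 = +0.561980
|D^2_{-1,1}|² = |d^2_{-1,1}(β)|² = (+0.561980)² = 0.315822 (the z-rotation phases have unit modulus)

P=0.3158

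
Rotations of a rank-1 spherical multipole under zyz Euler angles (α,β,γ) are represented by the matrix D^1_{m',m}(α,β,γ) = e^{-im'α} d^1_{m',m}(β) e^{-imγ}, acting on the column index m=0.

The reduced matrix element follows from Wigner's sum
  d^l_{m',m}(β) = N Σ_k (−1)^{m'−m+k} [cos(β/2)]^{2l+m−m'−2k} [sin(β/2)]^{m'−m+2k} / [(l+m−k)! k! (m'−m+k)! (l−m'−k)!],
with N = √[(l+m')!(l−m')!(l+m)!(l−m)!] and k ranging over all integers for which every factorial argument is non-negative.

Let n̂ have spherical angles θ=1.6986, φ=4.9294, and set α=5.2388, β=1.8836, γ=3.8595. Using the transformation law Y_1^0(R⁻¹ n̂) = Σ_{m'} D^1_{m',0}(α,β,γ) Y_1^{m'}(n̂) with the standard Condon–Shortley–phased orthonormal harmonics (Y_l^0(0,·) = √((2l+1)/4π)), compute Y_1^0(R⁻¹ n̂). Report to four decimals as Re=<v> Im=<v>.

Re=0.4584 Im=0.0000

Need the full column D^1_{m',0} for m'=−1..1 at α=5.2388, β=1.8836, γ=3.8595.
cos(β/2)=0.588333, sin(β/2)=0.808618
d^1_{-1,0}: single k=1 term ⇒ +0.672794;  D = +0.338034-0.581708i
d^1_{0,0}: k∈[0..1] ⇒ +0.346136 -0.653864 = -0.307727;  D = -0.307727+0.000000i
d^1_{1,0}: single k=0 term ⇒ -0.672794;  D = -0.338034-0.581708i
Y_1^{m'}(θ=1.6986,φ=4.9294) and Σ D·Y over m':
  (+0.3380-0.5817i)·(+0.0738+0.3346i)  (-0.3077+0.0000i)·(-0.0623+0.0000i)  (-0.3380-0.5817i)·(-0.0738+0.3346i)
Y_1^0(R⁻¹ n̂) = +0.458370+0.000000i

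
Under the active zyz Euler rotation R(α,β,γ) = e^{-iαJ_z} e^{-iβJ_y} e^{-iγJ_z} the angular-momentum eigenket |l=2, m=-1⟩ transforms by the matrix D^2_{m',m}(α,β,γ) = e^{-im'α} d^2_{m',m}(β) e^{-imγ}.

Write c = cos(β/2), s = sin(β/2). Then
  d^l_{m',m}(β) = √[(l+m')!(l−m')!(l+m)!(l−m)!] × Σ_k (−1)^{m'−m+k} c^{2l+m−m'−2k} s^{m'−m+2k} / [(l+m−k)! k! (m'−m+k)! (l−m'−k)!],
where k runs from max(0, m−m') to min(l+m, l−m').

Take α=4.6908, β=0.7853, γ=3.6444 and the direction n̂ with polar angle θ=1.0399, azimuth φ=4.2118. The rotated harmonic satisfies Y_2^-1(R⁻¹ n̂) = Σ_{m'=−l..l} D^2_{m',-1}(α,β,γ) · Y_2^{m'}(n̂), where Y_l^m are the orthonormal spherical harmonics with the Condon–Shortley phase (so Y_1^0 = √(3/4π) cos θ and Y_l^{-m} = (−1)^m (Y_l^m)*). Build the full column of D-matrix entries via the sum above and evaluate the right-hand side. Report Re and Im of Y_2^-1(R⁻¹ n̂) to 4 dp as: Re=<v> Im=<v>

Re=0.0215 Im=-0.3032

Need the full column D^2_{m',-1} for m'=−2..2 at α=4.6908, β=0.7853, γ=3.6444.
cos(β/2)=0.923898, sin(β/2)=0.382638
d^2_{-2,-1}: single k=1 term ⇒ +0.603519;  D = +0.540884+0.267731i
d^2_{-1,-1}: k∈[0..1] ⇒ +0.728613 -0.374926 = +0.353686;  D = -0.163707+0.313519i
d^2_{0,-1}: k∈[0..1] ⇒ -0.739156 +0.126784 = -0.612372;  D = +0.536581+0.295095i
d^2_{1,-1}: k∈[0..1] ⇒ +0.374926 -0.021436 = +0.353490;  D = +0.176989-0.305990i
d^2_{2,-1}: single k=0 term ⇒ -0.103519;  D = -0.088469-0.053753i
Y_2^{m'}(θ=1.0399,φ=4.2118) and Σ D·Y over m':
  (+0.5409+0.2677i)·(-0.1549-0.2419i)  (-0.1637+0.3135i)·(-0.1619+0.2959i)  (+0.5366+0.2951i)·(-0.0728+0.0000i)  (+0.1770-0.3060i)·(+0.1619+0.2959i)  (-0.0885-0.0538i)·(-0.1549+0.2419i)
Y_2^-1(R⁻¹ n̂) = +0.021519-0.303245i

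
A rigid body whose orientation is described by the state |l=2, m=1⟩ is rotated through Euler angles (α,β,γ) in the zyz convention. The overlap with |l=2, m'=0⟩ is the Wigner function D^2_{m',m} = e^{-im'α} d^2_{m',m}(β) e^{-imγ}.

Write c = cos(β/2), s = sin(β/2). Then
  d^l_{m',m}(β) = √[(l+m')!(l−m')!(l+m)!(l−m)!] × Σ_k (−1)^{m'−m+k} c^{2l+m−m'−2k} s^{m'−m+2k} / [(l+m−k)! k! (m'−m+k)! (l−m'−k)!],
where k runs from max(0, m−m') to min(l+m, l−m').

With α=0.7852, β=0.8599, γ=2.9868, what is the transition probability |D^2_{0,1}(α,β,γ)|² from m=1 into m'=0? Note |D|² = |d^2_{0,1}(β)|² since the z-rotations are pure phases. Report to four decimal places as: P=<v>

P=0.3667

First d^2_{0,1}(β=0.8599), then the phase factors e^{-i(0)α} and e^{-i(1)γ}:
Half-angle: c=0.908987, s=0.416825. N=√(2·2·6·1)=4.898979
Admissible k: 1..2 (factorial args all ≥0)
  k=1: (−1)^0·4.8990/(2)·0.9090^3·0.4168^1 = +0.766835
  k=2: (−1)^1·4.8990/(2)·0.9090^1·0.4168^3 = -0.161248
d^2_{0,1}(0.8599) = +0.766835 -0.161248 = +0.605587
|D^2_{0,1}|² = |d^2_{0,1}(β)|² = (+0.605587)² = 0.366736 (the z-rotation phases have unit modulus)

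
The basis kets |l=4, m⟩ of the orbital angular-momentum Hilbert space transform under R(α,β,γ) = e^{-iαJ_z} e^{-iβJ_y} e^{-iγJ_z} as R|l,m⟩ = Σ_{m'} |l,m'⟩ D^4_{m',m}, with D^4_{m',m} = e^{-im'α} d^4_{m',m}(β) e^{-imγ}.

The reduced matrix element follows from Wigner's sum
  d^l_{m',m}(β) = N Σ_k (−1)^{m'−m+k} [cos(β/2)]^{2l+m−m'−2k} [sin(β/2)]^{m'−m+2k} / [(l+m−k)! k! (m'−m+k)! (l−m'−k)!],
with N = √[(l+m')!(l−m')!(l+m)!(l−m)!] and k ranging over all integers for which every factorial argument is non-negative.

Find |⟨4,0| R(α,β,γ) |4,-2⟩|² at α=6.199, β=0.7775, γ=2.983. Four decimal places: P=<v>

D^4_{0,-2}(6.199,0.7775,2.983) = e^{-i·0·6.199}·d^4_{0,-2}(0.7775)·e^{-i·-2·2.983}. Compute d first:
Half-angle: c=0.925384, s=0.379032. N=√(24·24·2·720)=910.735966
The bounds max(0,m−m')=0 and min(l+m,l−m')=2 give 3 terms
  k=0: (−1)^2·910.7360/(96)·0.9254^6·0.3790^2 = +0.855862
  k=1: (−1)^3·910.7360/(36)·0.9254^4·0.3790^4 = -0.382896
  k=2: (−1)^4·910.7360/(96)·0.9254^2·0.3790^6 = +0.024089
d^4_{0,-2}(0.7775) = +0.855862 -0.382896 +0.024089 = +0.497055
|D^4_{0,-2}|² = |d^4_{0,-2}(β)|² = (+0.497055)² = 0.247064 (the z-rotation phases have unit modulus)

P=0.2471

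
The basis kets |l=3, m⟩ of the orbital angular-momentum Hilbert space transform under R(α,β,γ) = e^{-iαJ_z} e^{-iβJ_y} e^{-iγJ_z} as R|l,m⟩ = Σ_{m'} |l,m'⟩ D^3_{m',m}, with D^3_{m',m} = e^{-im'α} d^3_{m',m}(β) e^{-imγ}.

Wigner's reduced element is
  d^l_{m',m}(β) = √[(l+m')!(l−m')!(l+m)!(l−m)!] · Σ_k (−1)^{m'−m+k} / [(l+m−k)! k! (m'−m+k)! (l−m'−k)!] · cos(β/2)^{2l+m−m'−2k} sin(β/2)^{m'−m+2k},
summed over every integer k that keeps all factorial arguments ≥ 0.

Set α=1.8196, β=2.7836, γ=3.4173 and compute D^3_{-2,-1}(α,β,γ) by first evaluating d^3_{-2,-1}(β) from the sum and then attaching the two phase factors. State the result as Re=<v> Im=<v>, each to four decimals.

D^3_{-2,-1}(1.8196,2.7836,3.4173) = e^{-i·-2·1.8196}·d^3_{-2,-1}(2.7836)·e^{-i·-1·3.4173}. Compute d first:
With c≡cos(β/2)=0.178042 and s≡sin(β/2)=0.984023, N=[1·120·2·24]^{1/2}=75.894664
k: max(0,(-1)−(-2))=1 … min(3+(-1),3−(-2))=2
  k=1: (−1)^0·75.8947/(24)·0.1780^5·0.9840^1 = +0.000557
  k=2: (−1)^1·75.8947/(12)·0.1780^3·0.9840^3 = -0.034011
d^3_{-2,-1}(2.7836) = +0.000557 -0.034011 = -0.033454
Phases: e^{-i·(-2)·1.8196}=-0.878727-0.477324i, e^{-i·(-1)·3.4173}=-0.962233-0.272228i ⇒ D=-0.023940-0.023368i

Re=-0.0239 Im=-0.0234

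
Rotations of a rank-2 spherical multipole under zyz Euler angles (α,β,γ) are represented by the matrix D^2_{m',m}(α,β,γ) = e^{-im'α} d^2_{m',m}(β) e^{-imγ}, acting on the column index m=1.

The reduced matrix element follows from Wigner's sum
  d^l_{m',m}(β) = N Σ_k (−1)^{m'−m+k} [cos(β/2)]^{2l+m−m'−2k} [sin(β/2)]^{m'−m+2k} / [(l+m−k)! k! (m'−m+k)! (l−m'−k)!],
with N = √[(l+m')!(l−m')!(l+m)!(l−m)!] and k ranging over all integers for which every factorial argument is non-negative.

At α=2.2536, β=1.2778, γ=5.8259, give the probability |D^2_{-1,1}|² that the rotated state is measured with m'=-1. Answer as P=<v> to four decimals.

First d^2_{-1,1}(β=1.2778), then the phase factors e^{-i(-1)α} and e^{-i(1)γ}:
With c≡cos(β/2)=0.802752 and s≡sin(β/2)=0.596313, N=[1·6·6·1]^{1/2}=6.000000
Admissible k: 2..3 (factorial args all ≥0)
  k=2: (−1)^0·6.0000/(2)·0.8028^2·0.5963^2 = +0.687436
  k=3: (−1)^1·6.0000/(6)·0.8028^0·0.5963^4 = -0.126443
d^2_{-1,1}(1.2778) = +0.687436 -0.126443 = +0.560993
|D^2_{-1,1}|² = |d^2_{-1,1}(β)|² = (+0.560993)² = 0.314713 (the z-rotation phases have unit modulus)

P=0.3147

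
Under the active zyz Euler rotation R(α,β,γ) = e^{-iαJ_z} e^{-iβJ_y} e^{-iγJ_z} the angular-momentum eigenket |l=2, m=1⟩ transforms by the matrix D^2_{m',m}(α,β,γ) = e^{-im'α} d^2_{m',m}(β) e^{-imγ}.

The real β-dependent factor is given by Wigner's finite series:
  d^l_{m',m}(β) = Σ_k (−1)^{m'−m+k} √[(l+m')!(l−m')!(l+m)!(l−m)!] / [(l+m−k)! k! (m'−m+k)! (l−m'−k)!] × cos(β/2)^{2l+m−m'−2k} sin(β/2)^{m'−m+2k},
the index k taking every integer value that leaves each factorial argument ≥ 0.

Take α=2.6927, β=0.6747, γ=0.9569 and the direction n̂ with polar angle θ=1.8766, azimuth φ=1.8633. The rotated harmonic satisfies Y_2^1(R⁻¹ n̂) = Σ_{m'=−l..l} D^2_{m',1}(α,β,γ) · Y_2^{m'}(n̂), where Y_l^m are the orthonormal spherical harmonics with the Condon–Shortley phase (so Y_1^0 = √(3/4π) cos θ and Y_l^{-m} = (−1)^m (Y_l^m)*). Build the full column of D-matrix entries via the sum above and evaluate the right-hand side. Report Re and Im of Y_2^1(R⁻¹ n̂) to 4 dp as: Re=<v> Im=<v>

Re=0.0228 Im=0.1253

Need the full column D^2_{m',1} for m'=−2..2 at α=2.6927, β=0.6747, γ=0.9569.
cos(β/2)=0.943635, sin(β/2)=0.330988
d^2_{-2,1}: single k=3 term ⇒ +0.068434;  D = -0.019168-0.065694i
d^2_{-1,1}: k∈[2..3] ⇒ +0.292653 -0.012002 = +0.280651;  D = -0.046099+0.276839i
d^2_{0,1}: k∈[1..2] ⇒ +0.681239 -0.083814 = +0.597426;  D = +0.344151-0.488341i
d^2_{1,1}: k∈[0..1] ⇒ +0.792896 -0.292653 = +0.500243;  D = -0.437070+0.243337i
d^2_{2,1}: single k=0 term ⇒ -0.556229;  D = -0.555258+0.032862i
Y_2^{m'}(θ=1.8766,φ=1.8633) and Σ D·Y over m':
  (-0.0192-0.0657i)·(-0.2929+0.1940i)  (-0.0461+0.2768i)·(+0.0640+0.2124i)  (+0.3442-0.4883i)·(-0.2296+0.0000i)  (-0.4371+0.2433i)·(-0.0640+0.2124i)  (-0.5553+0.0329i)·(-0.2929-0.1940i)
Y_2^1(R⁻¹ n̂) = +0.022843+0.125271i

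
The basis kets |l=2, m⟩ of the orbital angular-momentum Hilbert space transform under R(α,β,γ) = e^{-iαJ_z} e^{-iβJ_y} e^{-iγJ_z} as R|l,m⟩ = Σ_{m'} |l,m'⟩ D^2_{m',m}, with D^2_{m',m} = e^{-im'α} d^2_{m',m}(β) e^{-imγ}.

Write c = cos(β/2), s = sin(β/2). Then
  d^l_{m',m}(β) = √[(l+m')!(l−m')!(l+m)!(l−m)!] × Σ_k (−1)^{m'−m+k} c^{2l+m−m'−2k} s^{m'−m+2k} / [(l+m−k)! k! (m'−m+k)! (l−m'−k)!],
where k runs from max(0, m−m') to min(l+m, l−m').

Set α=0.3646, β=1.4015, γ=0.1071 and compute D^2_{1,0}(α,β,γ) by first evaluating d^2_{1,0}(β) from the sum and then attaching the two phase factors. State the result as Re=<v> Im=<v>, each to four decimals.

Split into d^2_{1,0}(β=1.4015) × two z-phases.
With c≡cos(β/2)=0.764359 and s≡sin(β/2)=0.644791, N=[6·1·2·2]^{1/2}=4.898979
k: max(0,(0)−(1))=0 … min(2+(0),2−(1))=1
  k=0: (−1)^1·4.8990/(2)·0.7644^3·0.6448^1 = -0.705321
  k=1: (−1)^2·4.8990/(2)·0.7644^1·0.6448^3 = +0.501915
d^2_{1,0}(1.4015) = -0.705321 +0.501915 = -0.203406
Phases: e^{-i·(1)·0.3646}=+0.934266-0.356576i, e^{-i·(0)·0.1071}=+1.000000+0.000000i ⇒ D=-0.190035+0.072529i

Re=-0.1900 Im=0.0725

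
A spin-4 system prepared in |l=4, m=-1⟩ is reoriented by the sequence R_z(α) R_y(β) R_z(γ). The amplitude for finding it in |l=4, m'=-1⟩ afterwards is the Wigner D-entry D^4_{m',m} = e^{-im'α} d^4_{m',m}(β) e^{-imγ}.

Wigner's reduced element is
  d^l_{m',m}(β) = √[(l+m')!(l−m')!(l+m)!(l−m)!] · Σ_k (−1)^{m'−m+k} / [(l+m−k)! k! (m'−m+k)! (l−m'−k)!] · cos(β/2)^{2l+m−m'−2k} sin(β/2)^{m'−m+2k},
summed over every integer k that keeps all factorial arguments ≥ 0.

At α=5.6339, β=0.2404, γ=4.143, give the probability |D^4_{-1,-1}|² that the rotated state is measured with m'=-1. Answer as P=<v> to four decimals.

P=0.5523

First d^4_{-1,-1}(β=0.2404), then the phase factors e^{-i(-1)α} and e^{-i(-1)γ}:
With c≡cos(β/2)=0.992785 and s≡sin(β/2)=0.119911, N=[6·120·6·120]^{1/2}=720.000000
k∈{0,1,2,3} keeps every argument non-negative
  k=0: (−1)^0·720.0000/(720)·0.9928^8·0.1199^0 = +0.943714
  k=1: (−1)^1·720.0000/(48)·0.9928^6·0.1199^2 = -0.206509
  k=2: (−1)^2·720.0000/(24)·0.9928^4·0.1199^4 = +0.006025
  k=3: (−1)^3·720.0000/(72)·0.9928^2·0.1199^6 = -0.000029
d^4_{-1,-1}(0.2404) = +0.943714 -0.206509 +0.006025 -0.000029 = +0.743202
|D^4_{-1,-1}|² = |d^4_{-1,-1}(β)|² = (+0.743202)² = 0.552349 (the z-rotation phases have unit modulus)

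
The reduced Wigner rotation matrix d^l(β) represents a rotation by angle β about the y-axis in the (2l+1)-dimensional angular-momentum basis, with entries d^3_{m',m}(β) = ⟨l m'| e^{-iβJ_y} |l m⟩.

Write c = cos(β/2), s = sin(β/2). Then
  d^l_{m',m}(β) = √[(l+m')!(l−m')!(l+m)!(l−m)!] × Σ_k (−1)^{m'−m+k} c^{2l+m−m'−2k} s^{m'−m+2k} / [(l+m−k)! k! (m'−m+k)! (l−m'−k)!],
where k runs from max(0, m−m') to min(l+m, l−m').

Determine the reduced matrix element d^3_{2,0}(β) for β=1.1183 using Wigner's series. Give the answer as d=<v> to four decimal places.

d=0.4842

d^3_{2,0}(β=1.1183) via Wigner's sum:
With c≡cos(β/2)=0.847706 and s≡sin(β/2)=0.530466, N=[120·1·6·6]^{1/2}=65.726707
The bounds max(0,m−m')=0 and min(l+m,l−m')=1 give 2 terms
  k=0: (−1)^2·65.7267/(12)·0.8477^4·0.5305^2 = +0.795898
  k=1: (−1)^3·65.7267/(12)·0.8477^2·0.5305^4 = -0.311660
d^3_{2,0}(1.1183) = +0.795898 -0.311660 = +0.484237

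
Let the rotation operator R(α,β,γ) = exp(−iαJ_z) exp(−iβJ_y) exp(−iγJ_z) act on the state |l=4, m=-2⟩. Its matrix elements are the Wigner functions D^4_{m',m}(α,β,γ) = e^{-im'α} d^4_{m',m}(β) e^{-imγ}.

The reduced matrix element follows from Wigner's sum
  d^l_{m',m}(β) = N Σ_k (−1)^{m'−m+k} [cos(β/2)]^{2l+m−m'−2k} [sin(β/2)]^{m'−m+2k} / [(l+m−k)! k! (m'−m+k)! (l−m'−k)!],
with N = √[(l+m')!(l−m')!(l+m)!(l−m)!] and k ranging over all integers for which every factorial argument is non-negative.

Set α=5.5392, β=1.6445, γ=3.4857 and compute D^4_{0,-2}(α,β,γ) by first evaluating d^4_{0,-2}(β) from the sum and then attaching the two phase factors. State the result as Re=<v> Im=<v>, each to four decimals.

First d^4_{0,-2}(β=1.6445), then the phase factors e^{-i(0)α} and e^{-i(-2)γ}:
c=cos(1.6445/2)=0.680574, s=sin(1.6445/2)=0.732679; N=√[24·24·2·720]=910.735966
The bounds max(0,m−m')=0 and min(l+m,l−m')=2 give 3 terms
  k=0: (−1)^2·910.7360/(96)·0.6806^6·0.7327^2 = +0.506060
  k=1: (−1)^3·910.7360/(36)·0.6806^4·0.7327^4 = -1.564038
  k=2: (−1)^4·910.7360/(96)·0.6806^2·0.7327^6 = +0.679759
d^4_{0,-2}(1.6445) = +0.506060 -1.564038 +0.679759 = -0.378219
D = (+1.000000+0.000000i)·(-0.378219)·(+0.772381+0.635159i) = -0.292129-0.240229i

Re=-0.2921 Im=-0.2402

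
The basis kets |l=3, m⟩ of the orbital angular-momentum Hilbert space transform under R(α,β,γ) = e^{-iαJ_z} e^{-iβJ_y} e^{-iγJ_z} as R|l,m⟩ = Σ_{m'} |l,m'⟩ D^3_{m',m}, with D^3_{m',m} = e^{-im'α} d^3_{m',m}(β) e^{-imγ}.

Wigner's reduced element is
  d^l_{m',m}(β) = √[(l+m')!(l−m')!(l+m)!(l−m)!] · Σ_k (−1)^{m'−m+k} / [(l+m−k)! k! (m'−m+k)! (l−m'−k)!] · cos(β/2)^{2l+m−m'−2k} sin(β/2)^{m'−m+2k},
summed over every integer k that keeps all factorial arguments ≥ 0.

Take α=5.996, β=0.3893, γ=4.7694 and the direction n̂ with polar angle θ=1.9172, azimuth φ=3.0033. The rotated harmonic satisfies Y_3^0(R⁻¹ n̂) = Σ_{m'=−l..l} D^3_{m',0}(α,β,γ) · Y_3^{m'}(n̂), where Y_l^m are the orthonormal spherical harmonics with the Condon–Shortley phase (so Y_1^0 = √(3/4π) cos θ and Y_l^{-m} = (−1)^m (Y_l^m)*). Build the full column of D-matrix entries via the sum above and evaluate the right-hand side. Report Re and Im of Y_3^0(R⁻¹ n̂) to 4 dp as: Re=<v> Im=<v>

Need the full column D^3_{m',0} for m'=−3..3 at α=5.996, β=0.3893, γ=4.7694.
cos(β/2)=0.981115, sin(β/2)=0.193423
d^3_{-3,0}: single k=3 term ⇒ +0.030563;  D = +0.019905-0.023193i
d^3_{-2,0}: k∈[2..3] ⇒ +0.189871 -0.007380 = +0.182491;  D = +0.153208-0.099149i
d^3_{-1,0}: k∈[1..3] ⇒ +0.609115 -0.071023 +0.000920 = +0.539013;  D = +0.516938-0.152678i
d^3_{0,0}: k∈[0..3] ⇒ +0.891909 -0.311989 +0.012126 -0.000052 = +0.591993;  D = +0.591993+0.000000i
d^3_{1,0}: k∈[0..2] ⇒ -0.609115 +0.071023 -0.000920 = -0.539013;  D = -0.516938-0.152678i
d^3_{2,0}: k∈[0..1] ⇒ +0.189871 -0.007380 = +0.182491;  D = +0.153208+0.099149i
d^3_{3,0}: single k=0 term ⇒ -0.030563;  D = -0.019905-0.023193i
Y_3^{m'}(θ=1.9172,φ=3.0033) and Σ D·Y over m':
  (+0.0199-0.0232i)·(-0.3177-0.1400i)  (+0.1532-0.0991i)·(-0.2953-0.0838i)  (+0.5169-0.1527i)·(+0.1275+0.0178i)  (+0.5920+0.0000i)·(+0.3071+0.0000i)  (-0.5169-0.1527i)·(-0.1275+0.0178i)  (+0.1532+0.0991i)·(-0.2953+0.0838i)  (-0.0199-0.0232i)·(+0.3177-0.1400i)
Y_3^0(R⁻¹ n̂) = +0.192824+0.000000i

Re=0.1928 Im=0.0000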